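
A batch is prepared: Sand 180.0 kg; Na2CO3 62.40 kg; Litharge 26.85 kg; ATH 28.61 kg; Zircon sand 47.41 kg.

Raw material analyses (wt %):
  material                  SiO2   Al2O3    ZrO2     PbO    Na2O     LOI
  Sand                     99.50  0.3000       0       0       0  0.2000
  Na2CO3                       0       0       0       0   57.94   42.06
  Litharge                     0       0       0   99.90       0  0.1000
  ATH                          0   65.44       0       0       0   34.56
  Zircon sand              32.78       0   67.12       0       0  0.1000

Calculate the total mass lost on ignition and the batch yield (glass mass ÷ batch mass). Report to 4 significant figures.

Values along the way are rounded off to 4 significant digits as shown; every computation maintains full float precision throughout; a single rounding finalizes each reported figure; derived quantities are rebuilt in full float precision (glass mass, the totals, five oxide percentages, ignition loss, the yield) using the weight values per 308.7 kg of glass, as given in the problem or the answer.
Material-by-material LOI:
  Sand: 180.0 × 0.002000 = 0.3600 kg
  Na2CO3: 62.40 × 0.4206 = 26.25 kg
  Litharge: 26.85 × 0.001000 = 0.02685 kg
  ATH: 28.61 × 0.3456 = 9.888 kg
  Zircon sand: 47.41 × 0.001000 = 0.04741 kg
Total LOI = 36.57 kg
Glass = batch − LOI = 345.3 − 36.57 = 308.7 kg

LOI loss = 36.57 kg; glass = 308.7 kg; yield = 89.41%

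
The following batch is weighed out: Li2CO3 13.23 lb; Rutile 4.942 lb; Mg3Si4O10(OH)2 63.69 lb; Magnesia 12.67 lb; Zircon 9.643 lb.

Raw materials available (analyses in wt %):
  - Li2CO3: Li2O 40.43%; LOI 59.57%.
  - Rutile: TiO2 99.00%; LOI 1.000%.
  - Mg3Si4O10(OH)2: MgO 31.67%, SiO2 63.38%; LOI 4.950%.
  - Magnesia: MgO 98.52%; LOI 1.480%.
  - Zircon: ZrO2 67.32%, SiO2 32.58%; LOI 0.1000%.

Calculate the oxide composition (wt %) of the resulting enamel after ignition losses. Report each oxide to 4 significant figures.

In-progress results appear (rounded to 4 significant digits) between the steps; the whole derivation holds exact precision in all steps. A single rounding produces every reported number — all derived quantities, which include the totals, five oxide percentages, yield, net glass mass, ignition loss, are re-derived at full precision, as set out in question or answer, from the batch weights on 92.89 lb of glass.
Per-oxide mass from batch:
  MgO: 63.69·0.3167 + 12.67·0.9852 = 32.65 lb
  Li2O: 13.23·0.4043 = 5.349 lb
  ZrO2: 9.643·0.6732 = 6.492 lb
  SiO2: 63.69·0.6338 + 9.643·0.3258 = 43.51 lb
  TiO2: 4.942·0.9900 = 4.893 lb
LOI: 13.23·0.5957 + 4.942·0.01000 + 63.69·0.04950 + 12.67·0.01480 + 9.643·0.001000 = 11.28 lb
Glass = total batch minus LOI = 104.2 − 11.28 = 92.89 lb (matching Σ of the oxides)
wt % = 100 × oxide mass / glass mass

Glass mass = 92.89 lb (batch 104.2 − LOI 11.28).
Composition: MgO 35.15%, Li2O 5.758%, ZrO2 6.988%, SiO2 46.84%, TiO2 5.267%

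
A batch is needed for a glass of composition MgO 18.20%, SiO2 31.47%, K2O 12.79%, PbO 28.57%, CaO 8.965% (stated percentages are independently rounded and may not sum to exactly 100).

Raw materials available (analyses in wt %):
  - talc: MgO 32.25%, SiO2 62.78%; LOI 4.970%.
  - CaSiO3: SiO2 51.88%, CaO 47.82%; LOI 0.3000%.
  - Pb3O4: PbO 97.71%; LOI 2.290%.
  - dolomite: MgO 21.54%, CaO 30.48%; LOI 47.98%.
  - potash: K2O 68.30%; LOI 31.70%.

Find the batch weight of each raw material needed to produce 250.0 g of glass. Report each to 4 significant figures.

The whole derivation keeps full float precision from first step to last; in-progress results appear, rounded to four significant digits, across the worked steps — a single rounding completes each reported value — derived quantities (net glass mass, the totals, LOI, the yield, five oxide percentages) are computed at full float precision from the weighed amounts on 250.0 g of glass exactly as printed in the problem or the answer.
Per-oxide target masses for 250.0 g glass:
  MgO: 18.20% × 250.0 = 45.50 g
  SiO2: 31.47% × 250.0 = 78.68 g
  K2O: 12.79% × 250.0 = 31.98 g
  PbO: 28.57% × 250.0 = 71.42 g
  CaO: 8.965% × 250.0 = 22.41 g
Mass-balance tally per oxide with the batch weights as given, against the basis in use (each sum matches its target mass up to rounding of the answer):
  MgO: 110.6·0.3225 + 45.62·0.2154 = 45.50 g (target 45.50 g)
  SiO2: 110.6·0.6278 + 17.79·0.5188 = 78.66 g (target 78.68 g)
  K2O: 46.82·0.6830 = 31.98 g (target 31.98 g)
  PbO: 73.10·0.9771 = 71.43 g (target 71.42 g)
  CaO: 17.79·0.4782 + 45.62·0.3048 = 22.41 g (target 22.41 g)
Auditing the glass mass value: Σ batch − LOI loss = 250.0 g (the targets, summed, come to 250.0 g; stated basis 250.0 g — a pure rounding effect).
Adding the batch up: Σ batch = 293.9 g; LOI removed, Σ of batch·LOI: 43.95 g; yield = glass ÷ total batch = 85.05%.

Batch per 250.0 g glass:
  talc: 110.6 g
  CaSiO3: 17.79 g
  Pb3O4: 73.10 g
  dolomite: 45.62 g
  potash: 46.82 g
Total batch = 293.9 g; LOI loss = 43.95 g; yield = 85.05%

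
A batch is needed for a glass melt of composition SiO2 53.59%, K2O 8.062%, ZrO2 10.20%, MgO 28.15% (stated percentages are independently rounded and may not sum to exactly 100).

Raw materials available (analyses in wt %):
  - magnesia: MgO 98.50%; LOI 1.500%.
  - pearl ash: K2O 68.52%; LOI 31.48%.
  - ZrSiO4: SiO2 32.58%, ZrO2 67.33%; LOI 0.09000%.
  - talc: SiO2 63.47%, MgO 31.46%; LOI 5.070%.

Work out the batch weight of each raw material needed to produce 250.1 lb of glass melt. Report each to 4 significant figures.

Batch per 250.1 lb glass melt:
  magnesia: 10.24 lb
  pearl ash: 29.43 lb
  ZrSiO4: 37.89 lb
  talc: 191.7 lb
Total batch = 269.3 lb; LOI loss = 19.17 lb; yield = 92.88%

Every computation runs at full float precision at all times. Values along the way are shown, rounded to four significant figures, alongside each step — every reported result undergoes a single rounding; all derived quantities, which include the totals, glass mass, the four compositions, LOI, yield, are rebuilt at full float precision, precisely as stated by the problem or the answer, from the batch weights on 250.1 lb of glass.
Per-oxide target masses for 250.1 lb glass melt:
  SiO2: 53.59% × 250.1 = 134.0 lb
  K2O: 8.062% × 250.1 = 20.16 lb
  ZrO2: 10.20% × 250.1 = 25.51 lb
  MgO: 28.15% × 250.1 = 70.40 lb
Sums-versus-targets review per the reported batch figures, for the quoted basis mass (each sum matches its target mass given rounding of the digits):
  SiO2: 37.89·0.3258 + 191.7·0.6347 = 134.0 lb (target 134.0 lb)
  K2O: 29.43·0.6852 = 20.17 lb (target 20.16 lb)
  ZrO2: 37.89·0.6733 = 25.51 lb (target 25.51 lb)
  MgO: 10.24·0.9850 + 191.7·0.3146 = 70.40 lb (target 70.40 lb)
Glass-mass bookkeeping: batch Σ − ignition loss = 250.1 lb (the Σ of target masses is 250.1 lb; basis as stated: 250.1 lb — any gap is answer rounding).
Summing the batch: Σ batch = 269.3 lb; the LOI term Σ batch·LOI equals 19.17 lb; as yield: glass ÷ batch → 92.88%.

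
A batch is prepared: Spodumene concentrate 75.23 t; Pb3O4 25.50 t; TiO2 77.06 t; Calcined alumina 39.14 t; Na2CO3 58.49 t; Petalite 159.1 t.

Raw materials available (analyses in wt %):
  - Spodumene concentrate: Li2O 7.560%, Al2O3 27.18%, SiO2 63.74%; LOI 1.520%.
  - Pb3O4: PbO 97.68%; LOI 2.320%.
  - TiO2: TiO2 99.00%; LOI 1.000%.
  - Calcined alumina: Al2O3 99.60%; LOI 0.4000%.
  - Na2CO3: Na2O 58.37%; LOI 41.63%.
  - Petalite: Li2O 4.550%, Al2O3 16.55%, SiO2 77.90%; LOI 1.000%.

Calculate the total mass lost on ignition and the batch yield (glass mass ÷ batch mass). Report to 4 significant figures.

LOI loss = 28.60 t; glass = 405.9 t; yield = 93.42%

All arithmetic keeps full precision from start to finish — intermediates are shown, rounded to 4 significant digits, between the steps. A single rounding yields every reported figure — derived quantities (six oxide percentages, net glass mass, LOI, totals, the yield) are recomputed starting from the weights for 405.9 t of glass at full precision as quoted within the problem or the answer.
Each material's LOI contribution:
  Spodumene concentrate: 75.23 × 0.01520 = 1.143 t
  Pb3O4: 25.50 × 0.02320 = 0.5916 t
  TiO2: 77.06 × 0.01000 = 0.7706 t
  Calcined alumina: 39.14 × 0.004000 = 0.1566 t
  Na2CO3: 58.49 × 0.4163 = 24.35 t
  Petalite: 159.1 × 0.01000 = 1.591 t
Total LOI = 28.60 t
Glass = batch − LOI = 434.5 − 28.60 = 405.9 t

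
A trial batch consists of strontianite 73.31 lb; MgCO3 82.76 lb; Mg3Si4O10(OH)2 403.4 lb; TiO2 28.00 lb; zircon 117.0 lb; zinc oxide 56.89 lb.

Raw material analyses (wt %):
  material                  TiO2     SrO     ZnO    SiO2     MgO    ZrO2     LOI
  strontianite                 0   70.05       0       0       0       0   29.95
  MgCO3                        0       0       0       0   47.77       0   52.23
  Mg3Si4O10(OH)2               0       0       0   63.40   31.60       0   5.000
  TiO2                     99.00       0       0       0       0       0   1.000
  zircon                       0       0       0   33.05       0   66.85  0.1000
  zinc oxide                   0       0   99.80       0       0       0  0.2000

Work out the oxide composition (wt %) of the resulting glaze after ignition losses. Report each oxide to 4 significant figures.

The whole derivation holds full precision through the solve; mid-chain values appear rounded to four significant digits between the steps. Each reported number undergoes a single rounding. All derived quantities, including the yield, the totals, LOI, the six compositions, glass mass, are computed using the weight values at 675.5 lb of glass in exact precision precisely as stated by problem or answer.
What the batch supplies per oxide:
  TiO2: 28.00·0.9900 = 27.72 lb
  SrO: 73.31·0.7005 = 51.35 lb
  ZnO: 56.89·0.9980 = 56.78 lb
  SiO2: 403.4·0.6340 + 117.0·0.3305 = 294.4 lb
  MgO: 82.76·0.4777 + 403.4·0.3160 = 167.0 lb
  ZrO2: 117.0·0.6685 = 78.21 lb
LOI: 73.31·0.2995 + 82.76·0.5223 + 403.4·0.05000 + 28.00·0.01000 + 117.0·0.001000 + 56.89·0.002000 = 85.86 lb
Glass = total batch minus LOI = 761.4 − 85.86 = 675.5 lb (consistent with Σ oxide mass)
oxide / glass × 100 gives the wt %

Glass mass = 675.5 lb (batch 761.4 − LOI 85.86).
Composition: TiO2 4.104%, SrO 7.602%, ZnO 8.405%, SiO2 43.59%, MgO 24.72%, ZrO2 11.58%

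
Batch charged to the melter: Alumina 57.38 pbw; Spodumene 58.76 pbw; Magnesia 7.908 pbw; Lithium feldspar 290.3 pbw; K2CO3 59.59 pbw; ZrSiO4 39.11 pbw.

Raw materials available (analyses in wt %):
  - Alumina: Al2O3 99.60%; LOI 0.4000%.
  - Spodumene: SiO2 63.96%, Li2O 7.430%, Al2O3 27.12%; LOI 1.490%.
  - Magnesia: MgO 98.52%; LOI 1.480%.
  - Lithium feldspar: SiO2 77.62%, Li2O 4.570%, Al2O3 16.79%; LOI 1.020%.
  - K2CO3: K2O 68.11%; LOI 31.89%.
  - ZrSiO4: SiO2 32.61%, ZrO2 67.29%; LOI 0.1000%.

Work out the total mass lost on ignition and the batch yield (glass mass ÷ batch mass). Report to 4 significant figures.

LOI loss = 23.23 pbw; glass = 489.8 pbw; yield = 95.47%

Values along the way are printed, with 4-significant-digit rounding, in the working — exact precision is carried at every stage; every reported result undergoes a single rounding. The derived quantities (glass mass, LOI, the six compositions, the yield, the totals) are re-derived from the weighed amounts per 489.8 pbw of glass at exact precision, exactly as shown in question or answer.
Material-by-material LOI:
  Alumina: 57.38 × 0.004000 = 0.2295 pbw
  Spodumene: 58.76 × 0.01490 = 0.8755 pbw
  Magnesia: 7.908 × 0.01480 = 0.1170 pbw
  Lithium feldspar: 290.3 × 0.01020 = 2.961 pbw
  K2CO3: 59.59 × 0.3189 = 19.00 pbw
  ZrSiO4: 39.11 × 0.001000 = 0.03911 pbw
Total LOI = 23.23 pbw
Glass = batch − LOI = 513.0 − 23.23 = 489.8 pbw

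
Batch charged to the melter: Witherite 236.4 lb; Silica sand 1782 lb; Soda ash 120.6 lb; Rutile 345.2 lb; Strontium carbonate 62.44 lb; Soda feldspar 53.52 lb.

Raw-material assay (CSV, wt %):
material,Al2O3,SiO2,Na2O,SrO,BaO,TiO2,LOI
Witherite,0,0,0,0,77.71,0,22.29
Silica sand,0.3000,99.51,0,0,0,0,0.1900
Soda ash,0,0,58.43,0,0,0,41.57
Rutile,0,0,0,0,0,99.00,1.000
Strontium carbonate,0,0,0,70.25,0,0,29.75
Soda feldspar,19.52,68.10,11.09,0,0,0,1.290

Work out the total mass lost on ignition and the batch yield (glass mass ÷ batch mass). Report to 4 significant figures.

LOI loss = 128.9 lb; glass = 2471 lb; yield = 95.04%

Mid-chain values appear rounded to four significant figures within the worked lines — each numeric step holds full float precision in every operation — a single rounding completes every reported figure — all derived quantities are computed from the batch weights on 2471 lb of glass at full precision (yield, net glass mass, the six compositions, the totals, ignition loss) as written in the problem or answer text.
Loss on ignition, line by line:
  Witherite: 236.4 × 0.2229 = 52.69 lb
  Silica sand: 1782 × 0.001900 = 3.386 lb
  Soda ash: 120.6 × 0.4157 = 50.13 lb
  Rutile: 345.2 × 0.01000 = 3.452 lb
  Strontium carbonate: 62.44 × 0.2975 = 18.58 lb
  Soda feldspar: 53.52 × 0.01290 = 0.6904 lb
Total LOI = 128.9 lb
Glass = batch − LOI = 2600 − 128.9 = 2471 lb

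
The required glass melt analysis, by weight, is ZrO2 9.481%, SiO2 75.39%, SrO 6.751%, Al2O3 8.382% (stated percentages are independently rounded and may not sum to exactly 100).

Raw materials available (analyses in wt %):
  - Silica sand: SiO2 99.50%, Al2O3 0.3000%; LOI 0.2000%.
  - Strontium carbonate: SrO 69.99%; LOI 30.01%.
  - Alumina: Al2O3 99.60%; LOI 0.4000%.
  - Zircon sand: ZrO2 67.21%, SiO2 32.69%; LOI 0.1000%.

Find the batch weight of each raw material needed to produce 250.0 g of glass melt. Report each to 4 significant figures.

Batch per 250.0 g glass melt:
  Silica sand: 177.8 g
  Strontium carbonate: 24.11 g
  Alumina: 20.50 g
  Zircon sand: 35.27 g
Total batch = 257.7 g; LOI loss = 7.708 g; yield = 97.01%

All arithmetic maintains full precision from start to finish. Intermediates are displayed rounded off to 4 significant figures alongside each step; every reported number sees exactly one rounding; all derived quantities (glass mass, yield, four oxide percentages, ignition loss, totals) are re-derived from the batch weights at 250.0 g of glass in exact precision precisely as stated by problem or answer.
Per-oxide target masses for 250.0 g glass melt:
  ZrO2: 9.481% × 250.0 = 23.70 g
  SiO2: 75.39% × 250.0 = 188.5 g
  SrO: 6.751% × 250.0 = 16.88 g
  Al2O3: 8.382% × 250.0 = 20.96 g
Checking each oxide sum working from each reported weight, per the basis as stated (target by target, the sums agree once rounding is allowed for):
  ZrO2: 35.27·0.6721 = 23.70 g (target 23.70 g)
  SiO2: 177.8·0.9950 + 35.27·0.3269 = 188.4 g (target 188.5 g)
  SrO: 24.11·0.6999 = 16.87 g (target 16.88 g)
  Al2O3: 177.8·0.003000 + 20.50·0.9960 = 20.95 g (target 20.96 g)
Glass mass check: total batch − LOI = 250.0 g (summing oxide targets gives 250.0 g; the stated basis being 250.0 g — any gap is answer rounding).
Batch grand total — Σ batch = 257.7 g; LOI loss = Σ batch·LOI = 7.708 g; glass ÷ batch gives a yield of 97.01%.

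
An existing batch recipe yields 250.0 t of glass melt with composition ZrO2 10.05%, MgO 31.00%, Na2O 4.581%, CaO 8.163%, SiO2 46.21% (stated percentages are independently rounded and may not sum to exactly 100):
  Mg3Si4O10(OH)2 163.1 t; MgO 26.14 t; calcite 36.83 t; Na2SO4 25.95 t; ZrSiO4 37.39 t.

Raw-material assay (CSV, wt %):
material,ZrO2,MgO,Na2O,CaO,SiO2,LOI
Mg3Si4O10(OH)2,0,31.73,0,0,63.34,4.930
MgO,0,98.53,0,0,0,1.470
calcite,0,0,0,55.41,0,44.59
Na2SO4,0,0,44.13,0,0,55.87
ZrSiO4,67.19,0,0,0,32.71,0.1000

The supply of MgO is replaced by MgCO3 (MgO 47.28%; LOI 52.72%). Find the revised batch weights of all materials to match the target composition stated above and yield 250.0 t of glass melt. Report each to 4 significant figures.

Revised batch per 250.0 t glass melt:
  Mg3Si4O10(OH)2: 163.1 t
  MgCO3: 54.47 t
  calcite: 36.83 t
  Na2SO4: 25.95 t
  ZrSiO4: 37.39 t
Total batch = 317.7 t; LOI loss = 67.72 t

Intermediates are shown (rounded to four significant digits) in the printout; all internal work keeps exact precision through the solve. Each reported result receives exactly one rounding; the derived quantities (totals, ignition loss, the yield, the five compositions, glass mass) are computed from the weighed amounts at 250.0 t of glass at full float precision as they appear in the problem or the answer.
Target masses of each oxide per 250.0 t glass melt:
  ZrO2: 10.05% × 250.0 = 25.12 t
  MgO: 31.00% × 250.0 = 77.50 t
  Na2O: 4.581% × 250.0 = 11.45 t
  CaO: 8.163% × 250.0 = 20.41 t
  SiO2: 46.21% × 250.0 = 115.5 t
A balance pass over the oxides, with the batch weights as given, relative to the basis at hand (delivered sums recover each target modulo rounding of the values):
  ZrO2: 37.39·0.6719 = 25.12 t (target 25.12 t)
  MgO: 163.1·0.3173 + 54.47·0.4728 = 77.51 t (target 77.50 t)
  Na2O: 25.95·0.4413 = 11.45 t (target 11.45 t)
  CaO: 36.83·0.5541 = 20.41 t (target 20.41 t)
  SiO2: 163.1·0.6334 + 37.39·0.3271 = 115.5 t (target 115.5 t)
The glass-mass cross-check: whole batch net of LOI = 250.0 t (the Σ of target masses is 250.0 t; with the basis standing at 250.0 t — gaps are rounding artifacts).
Adding the batch up: Σ batch = 317.7 t; LOI loss = Σ batch·LOI = 67.72 t; yield, glass over the total, = 78.69%.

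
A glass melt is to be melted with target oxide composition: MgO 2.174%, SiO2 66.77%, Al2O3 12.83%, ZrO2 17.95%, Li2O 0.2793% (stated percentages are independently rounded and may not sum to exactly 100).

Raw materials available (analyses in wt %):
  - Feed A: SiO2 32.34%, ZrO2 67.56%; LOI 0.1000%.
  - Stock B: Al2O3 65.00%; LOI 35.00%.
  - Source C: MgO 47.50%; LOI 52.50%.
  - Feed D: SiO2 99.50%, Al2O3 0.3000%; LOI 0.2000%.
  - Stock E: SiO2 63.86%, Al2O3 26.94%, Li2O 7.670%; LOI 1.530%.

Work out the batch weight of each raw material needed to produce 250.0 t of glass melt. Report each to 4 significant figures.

Each numeric step holds full precision throughout. Mid-chain values are displayed, rounded to four significant digits, in the working — a single rounding yields each reported value — all derived quantities are computed using the weight values for 250.0 t of glass in full precision (the totals, net glass mass, five oxide percentages, ignition loss, yield) as given in the question or the answer.
The oxide mass targets at 250.0 t glass melt:
  MgO: 2.174% × 250.0 = 5.435 t
  SiO2: 66.77% × 250.0 = 166.9 t
  Al2O3: 12.83% × 250.0 = 32.08 t
  ZrO2: 17.95% × 250.0 = 44.88 t
  Li2O: 0.2793% × 250.0 = 0.6982 t
Mass-balance tally per oxide applying the batch weights above, on the stated basis (each sum matches its target mass inside rounding margins):
  MgO: 11.44·0.4750 = 5.434 t (target 5.435 t)
  SiO2: 66.42·0.3234 + 140.3·0.9950 + 9.104·0.6386 = 166.9 t (target 166.9 t)
  Al2O3: 44.93·0.6500 + 140.3·0.003000 + 9.104·0.2694 = 32.08 t (target 32.08 t)
  ZrO2: 66.42·0.6756 = 44.87 t (target 44.88 t)
  Li2O: 9.104·0.07670 = 0.6983 t (target 0.6982 t)
The glass-mass cross-check: net batch after ignition = 250.0 t (the Σ of target masses is 250.0 t; with the basis standing at 250.0 t — differing by rounding only).
Batch grand total — Σ batch = 272.2 t; LOI loss = Σ batch·LOI = 22.22 t; glass ÷ batch gives a yield of 91.84%.

Batch per 250.0 t glass melt:
  Feed A: 66.42 t
  Stock B: 44.93 t
  Source C: 11.44 t
  Feed D: 140.3 t
  Stock E: 9.104 t
Total batch = 272.2 t; LOI loss = 22.22 t; yield = 91.84%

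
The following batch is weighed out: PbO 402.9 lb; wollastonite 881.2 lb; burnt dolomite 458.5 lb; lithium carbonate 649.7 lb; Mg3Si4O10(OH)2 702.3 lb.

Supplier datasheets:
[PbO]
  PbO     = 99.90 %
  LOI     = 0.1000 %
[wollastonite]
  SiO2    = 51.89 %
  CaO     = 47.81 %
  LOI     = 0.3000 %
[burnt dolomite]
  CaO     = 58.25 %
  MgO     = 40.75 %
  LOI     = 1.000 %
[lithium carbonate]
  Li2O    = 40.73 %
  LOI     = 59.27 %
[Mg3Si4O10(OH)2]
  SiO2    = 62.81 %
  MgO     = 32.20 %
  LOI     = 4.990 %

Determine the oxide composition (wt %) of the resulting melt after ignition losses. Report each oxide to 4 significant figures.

All internal work holds full precision from first step to last. The intermediate values are shown, with 4-significant-figure rounding, when written out — each reported result includes exactly one rounding — the derived quantities, which include totals, five oxide percentages, LOI, yield, glass mass, are re-derived at full precision, as written in question or answer, from the weighed amounts per 2667 lb of glass.
What the batch supplies per oxide:
  PbO: 402.9·0.9990 = 402.5 lb
  SiO2: 881.2·0.5189 + 702.3·0.6281 = 898.4 lb
  CaO: 881.2·0.4781 + 458.5·0.5825 = 688.4 lb
  Li2O: 649.7·0.4073 = 264.6 lb
  MgO: 458.5·0.4075 + 702.3·0.3220 = 413.0 lb
LOI: 402.9·0.001000 + 881.2·0.003000 + 458.5·0.01000 + 649.7·0.5927 + 702.3·0.04990 = 427.8 lb
batch − LOI leaves glass = 3095 − 427.8 = 2667 lb (consistent with Σ oxide mass)
oxide / glass × 100 gives the wt %

Glass mass = 2667 lb (batch 3095 − LOI 427.8).
Composition: PbO 15.09%, SiO2 33.69%, CaO 25.81%, Li2O 9.923%, MgO 15.49%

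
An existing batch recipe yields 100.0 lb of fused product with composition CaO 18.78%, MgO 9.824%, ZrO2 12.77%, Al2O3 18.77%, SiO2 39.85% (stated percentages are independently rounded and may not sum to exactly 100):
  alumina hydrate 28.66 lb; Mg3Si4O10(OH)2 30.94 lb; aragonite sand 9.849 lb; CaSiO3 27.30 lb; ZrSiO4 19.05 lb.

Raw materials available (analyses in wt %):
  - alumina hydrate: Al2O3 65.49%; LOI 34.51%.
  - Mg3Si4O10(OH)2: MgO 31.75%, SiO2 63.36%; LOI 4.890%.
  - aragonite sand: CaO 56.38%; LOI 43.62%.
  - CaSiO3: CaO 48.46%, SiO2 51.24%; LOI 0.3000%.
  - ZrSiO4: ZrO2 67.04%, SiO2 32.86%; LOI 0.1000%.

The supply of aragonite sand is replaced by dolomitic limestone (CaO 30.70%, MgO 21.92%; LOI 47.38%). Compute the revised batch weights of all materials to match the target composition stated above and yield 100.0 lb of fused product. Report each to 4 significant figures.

Full float precision is maintained through the solve. Intermediates are printed with 4-significant-figure rounding within the worked lines; exactly one rounding is applied to each reported figure. The derived quantities are computed starting from the weights for 100.0 lb of glass at exact precision (yield, totals, LOI, five oxide percentages, net glass mass) exactly as shown in question or answer.
The oxide mass targets at 100.0 lb fused product:
  CaO: 18.78% × 100.0 = 18.78 lb
  MgO: 9.824% × 100.0 = 9.824 lb
  ZrO2: 12.77% × 100.0 = 12.77 lb
  Al2O3: 18.77% × 100.0 = 18.77 lb
  SiO2: 39.85% × 100.0 = 39.85 lb
Verifying the oxide balance from the weights as reported, for the quoted basis mass (target by target, the sums agree net of answer rounding effects):
  CaO: 7.705·0.3070 + 33.87·0.4846 = 18.78 lb (target 18.78 lb)
  MgO: 25.62·0.3175 + 7.705·0.2192 = 9.823 lb (target 9.824 lb)
  ZrO2: 19.05·0.6704 = 12.77 lb (target 12.77 lb)
  Al2O3: 28.66·0.6549 = 18.77 lb (target 18.77 lb)
  SiO2: 25.62·0.6336 + 33.87·0.5124 + 19.05·0.3286 = 39.85 lb (target 39.85 lb)
Auditing the glass mass value: total charge less LOI = 99.99 lb (targets for the oxides total 99.99 lb; with the basis standing at 100.0 lb — any gap is answer rounding).
Total batch = Σ batch = 114.9 lb; ignition loss, Σ(batch × LOI) = 14.91 lb; as yield: glass ÷ batch → 87.02%.

Revised batch per 100.0 lb fused product:
  alumina hydrate: 28.66 lb
  Mg3Si4O10(OH)2: 25.62 lb
  dolomitic limestone: 7.705 lb
  CaSiO3: 33.87 lb
  ZrSiO4: 19.05 lb
Total batch = 114.9 lb; LOI loss = 14.91 lb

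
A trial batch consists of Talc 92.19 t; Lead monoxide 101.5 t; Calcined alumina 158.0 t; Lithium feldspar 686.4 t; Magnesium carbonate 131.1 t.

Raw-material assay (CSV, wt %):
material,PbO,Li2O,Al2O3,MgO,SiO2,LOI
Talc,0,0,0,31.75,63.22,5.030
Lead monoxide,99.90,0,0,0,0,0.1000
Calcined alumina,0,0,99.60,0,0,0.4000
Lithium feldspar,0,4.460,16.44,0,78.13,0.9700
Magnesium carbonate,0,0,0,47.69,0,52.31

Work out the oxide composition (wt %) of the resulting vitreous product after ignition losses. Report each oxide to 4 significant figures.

Glass mass = 1089 t (batch 1169 − LOI 80.61).
Composition: PbO 9.315%, Li2O 2.812%, Al2O3 24.82%, MgO 8.432%, SiO2 54.62%

Intermediates are printed rounded to four significant figures in the working. Full precision is kept through the solve — every reported number takes just one rounding; derived quantities (net glass mass, ignition loss, the five compositions, yield, the totals) are recomputed starting from the weights per 1089 t of glass at exact precision, exactly as printed in question or answer.
Oxide masses out of the charge:
  PbO: 101.5·0.9990 = 101.4 t
  Li2O: 686.4·0.04460 = 30.61 t
  Al2O3: 158.0·0.9960 + 686.4·0.1644 = 270.2 t
  MgO: 92.19·0.3175 + 131.1·0.4769 = 91.79 t
  SiO2: 92.19·0.6322 + 686.4·0.7813 = 594.6 t
LOI: 92.19·0.05030 + 101.5·0.001000 + 158.0·0.004000 + 686.4·0.009700 + 131.1·0.5231 = 80.61 t
Glass = total batch minus LOI = 1169 − 80.61 = 1089 t (= Σ oxide masses)
each oxide over glass, ×100, is wt %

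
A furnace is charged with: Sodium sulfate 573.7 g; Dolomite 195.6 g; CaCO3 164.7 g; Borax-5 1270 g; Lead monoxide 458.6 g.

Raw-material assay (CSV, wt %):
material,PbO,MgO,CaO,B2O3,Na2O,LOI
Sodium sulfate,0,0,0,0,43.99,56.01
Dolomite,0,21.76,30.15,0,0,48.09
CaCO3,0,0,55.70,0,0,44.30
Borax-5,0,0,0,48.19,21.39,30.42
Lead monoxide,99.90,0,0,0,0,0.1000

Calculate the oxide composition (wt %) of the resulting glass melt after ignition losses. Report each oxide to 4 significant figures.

Glass mass = 1787 g (batch 2663 − LOI 875.1).
Composition: PbO 25.63%, MgO 2.381%, CaO 8.432%, B2O3 34.24%, Na2O 29.32%

All arithmetic carries full float precision all the way through. Rounding to 4 significant figures extends to each mid-chain value as displayed; each reported result carries a single rounding. The derived quantities are rebuilt in full precision (LOI, five oxide percentages, the totals, glass mass, yield) starting from the weights for 1787 g of glass, as set out in problem or answer.
Per-oxide mass from batch:
  PbO: 458.6·0.9990 = 458.1 g
  MgO: 195.6·0.2176 = 42.56 g
  CaO: 195.6·0.3015 + 164.7·0.5570 = 150.7 g
  B2O3: 1270·0.4819 = 612.0 g
  Na2O: 573.7·0.4399 + 1270·0.2139 = 524.0 g
LOI: 573.7·0.5601 + 195.6·0.4809 + 164.7·0.4430 + 1270·0.3042 + 458.6·0.001000 = 875.1 g
batch − LOI leaves glass = 2663 − 875.1 = 1787 g (the oxide masses sum to this)
percent by weight: oxide/glass ×100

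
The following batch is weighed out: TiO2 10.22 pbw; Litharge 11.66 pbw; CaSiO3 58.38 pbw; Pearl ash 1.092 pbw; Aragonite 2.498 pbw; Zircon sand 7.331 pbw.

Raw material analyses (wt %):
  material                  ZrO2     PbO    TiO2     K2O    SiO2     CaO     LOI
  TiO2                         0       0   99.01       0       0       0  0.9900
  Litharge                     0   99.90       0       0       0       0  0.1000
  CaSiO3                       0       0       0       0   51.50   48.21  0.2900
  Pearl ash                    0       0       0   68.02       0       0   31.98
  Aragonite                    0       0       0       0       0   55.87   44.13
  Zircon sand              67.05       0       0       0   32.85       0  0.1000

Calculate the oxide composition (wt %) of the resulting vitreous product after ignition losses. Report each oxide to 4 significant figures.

Glass mass = 89.44 pbw (batch 91.18 − LOI 1.741).
Composition: ZrO2 5.496%, PbO 13.02%, TiO2 11.31%, K2O 0.8305%, SiO2 36.31%, CaO 33.03%

Full float precision is kept at all times. Working values are printed rounded to four significant figures across the worked steps; each reported figure is rounded just once. The derived quantities, including six oxide percentages, the totals, net glass mass, ignition loss, the yield, are carried from the weighed amounts at 89.44 pbw of glass at exact precision as they appear in either problem or answer.
Mass of each oxide from the mix:
  ZrO2: 7.331·0.6705 = 4.915 pbw
  PbO: 11.66·0.9990 = 11.65 pbw
  TiO2: 10.22·0.9901 = 10.12 pbw
  K2O: 1.092·0.6802 = 0.7428 pbw
  SiO2: 58.38·0.5150 + 7.331·0.3285 = 32.47 pbw
  CaO: 58.38·0.4821 + 2.498·0.5587 = 29.54 pbw
LOI: 10.22·0.009900 + 11.66·0.001000 + 58.38·0.002900 + 1.092·0.3198 + 2.498·0.4413 + 7.331·0.001000 = 1.741 pbw
Glass mass = batch − LOI = 91.18 − 1.741 = 89.44 pbw (= Σ oxide masses)
percent share: oxide ÷ glass, ×100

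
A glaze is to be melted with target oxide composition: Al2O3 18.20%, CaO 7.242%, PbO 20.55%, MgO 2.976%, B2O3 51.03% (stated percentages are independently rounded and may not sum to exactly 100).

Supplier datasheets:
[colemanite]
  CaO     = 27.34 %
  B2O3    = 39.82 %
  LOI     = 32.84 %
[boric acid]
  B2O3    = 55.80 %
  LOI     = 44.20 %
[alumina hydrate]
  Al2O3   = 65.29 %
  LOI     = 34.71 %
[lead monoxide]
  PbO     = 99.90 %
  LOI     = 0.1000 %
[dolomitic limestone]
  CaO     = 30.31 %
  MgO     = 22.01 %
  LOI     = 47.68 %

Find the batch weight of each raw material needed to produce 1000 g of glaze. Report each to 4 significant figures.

In-progress results are printed (rounded to 4 significant digits) across the worked steps; all internal work runs at full float precision all the way through. A single rounding produces every reported number; the derived quantities, including ignition loss, totals, the yield, the five compositions, net glass mass, are re-derived starting from the weights per 1000 g of glass at full precision, as quoted within the question or the answer.
Oxide mass targets, per 1000 g glaze:
  Al2O3: 18.20% × 1000 = 182.0 g
  CaO: 7.242% × 1000 = 72.42 g
  PbO: 20.55% × 1000 = 205.5 g
  MgO: 2.976% × 1000 = 29.76 g
  B2O3: 51.03% × 1000 = 510.3 g
Balance tally, oxide-wise, from the weights as reported, versus the basis set out (target by target, the sums agree up to rounding of the answer):
  Al2O3: 278.8·0.6529 = 182.0 g (target 182.0 g)
  CaO: 115.0·0.2734 + 135.2·0.3031 = 72.42 g (target 72.42 g)
  PbO: 205.7·0.9990 = 205.5 g (target 205.5 g)
  MgO: 135.2·0.2201 = 29.76 g (target 29.76 g)
  B2O3: 115.0·0.3982 + 832.5·0.5580 = 510.3 g (target 510.3 g)
Auditing the glass mass value: net batch after ignition = 1000 g (targets for the oxides total 1000 g; against the stated basis, 1000 g — differing by rounding only).
Summing the batch: Σ batch = 1567 g; LOI removed, Σ of batch·LOI: 567.2 g; yield, glass over the total, = 63.81%.

Batch per 1000 g glaze:
  colemanite: 115.0 g
  boric acid: 832.5 g
  alumina hydrate: 278.8 g
  lead monoxide: 205.7 g
  dolomitic limestone: 135.2 g
Total batch = 1567 g; LOI loss = 567.2 g; yield = 63.81%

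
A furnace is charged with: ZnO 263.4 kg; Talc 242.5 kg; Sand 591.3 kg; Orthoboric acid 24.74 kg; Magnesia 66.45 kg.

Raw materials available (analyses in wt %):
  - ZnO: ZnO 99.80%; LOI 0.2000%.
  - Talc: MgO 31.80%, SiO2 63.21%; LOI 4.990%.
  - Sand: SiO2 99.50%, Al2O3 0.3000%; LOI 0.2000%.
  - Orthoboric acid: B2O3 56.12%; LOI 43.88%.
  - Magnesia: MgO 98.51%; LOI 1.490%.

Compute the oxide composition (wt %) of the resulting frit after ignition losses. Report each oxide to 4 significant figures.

Exact precision is carried in all steps. Working values are printed, rounded to four significant digits, between the steps; exactly one rounding lands on every reported value. The derived quantities are carried using the weight values per 1163 kg of glass at full float precision (totals, five oxide percentages, net glass mass, LOI, yield), as they appear in either problem or answer.
Oxide-by-oxide delivered mass:
  B2O3: 24.74·0.5612 = 13.88 kg
  MgO: 242.5·0.3180 + 66.45·0.9851 = 142.6 kg
  SiO2: 242.5·0.6321 + 591.3·0.9950 = 741.6 kg
  ZnO: 263.4·0.9980 = 262.9 kg
  Al2O3: 591.3·0.003000 = 1.774 kg
LOI: 263.4·0.002000 + 242.5·0.04990 + 591.3·0.002000 + 24.74·0.4388 + 66.45·0.01490 = 25.66 kg
batch − LOI leaves glass = 1188 − 25.66 = 1163 kg (= the summed oxide contributions)
each oxide over glass, ×100, is wt %

Glass mass = 1163 kg (batch 1188 − LOI 25.66).
Composition: B2O3 1.194%, MgO 12.26%, SiO2 63.78%, ZnO 22.61%, Al2O3 0.1526%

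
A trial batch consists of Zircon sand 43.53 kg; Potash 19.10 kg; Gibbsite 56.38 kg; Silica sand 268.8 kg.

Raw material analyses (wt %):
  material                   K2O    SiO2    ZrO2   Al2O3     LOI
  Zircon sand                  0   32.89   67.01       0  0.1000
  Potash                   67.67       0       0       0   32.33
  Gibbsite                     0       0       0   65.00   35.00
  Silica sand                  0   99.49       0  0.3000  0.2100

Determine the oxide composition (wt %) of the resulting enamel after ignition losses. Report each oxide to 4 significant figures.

All arithmetic keeps exact precision at each step. Mid-chain values are shown (rounded to 4 significant digits) as written. Each reported value takes a single rounding — derived quantities (glass mass, ignition loss, totals, the four compositions, yield) are carried at exact precision starting from the weights at 361.3 kg of glass, precisely as stated by the problem or the answer.
Oxide masses out of the charge:
  K2O: 19.10·0.6767 = 12.92 kg
  SiO2: 43.53·0.3289 + 268.8·0.9949 = 281.7 kg
  ZrO2: 43.53·0.6701 = 29.17 kg
  Al2O3: 56.38·0.6500 + 268.8·0.003000 = 37.45 kg
LOI: 43.53·0.001000 + 19.10·0.3233 + 56.38·0.3500 + 268.8·0.002100 = 26.52 kg
The glass mass, total less LOI, = 387.8 − 26.52 = 361.3 kg (equal to the oxide-mass sum)
percent share: oxide ÷ glass, ×100

Glass mass = 361.3 kg (batch 387.8 − LOI 26.52).
Composition: K2O 3.577%, SiO2 77.98%, ZrO2 8.074%, Al2O3 10.37%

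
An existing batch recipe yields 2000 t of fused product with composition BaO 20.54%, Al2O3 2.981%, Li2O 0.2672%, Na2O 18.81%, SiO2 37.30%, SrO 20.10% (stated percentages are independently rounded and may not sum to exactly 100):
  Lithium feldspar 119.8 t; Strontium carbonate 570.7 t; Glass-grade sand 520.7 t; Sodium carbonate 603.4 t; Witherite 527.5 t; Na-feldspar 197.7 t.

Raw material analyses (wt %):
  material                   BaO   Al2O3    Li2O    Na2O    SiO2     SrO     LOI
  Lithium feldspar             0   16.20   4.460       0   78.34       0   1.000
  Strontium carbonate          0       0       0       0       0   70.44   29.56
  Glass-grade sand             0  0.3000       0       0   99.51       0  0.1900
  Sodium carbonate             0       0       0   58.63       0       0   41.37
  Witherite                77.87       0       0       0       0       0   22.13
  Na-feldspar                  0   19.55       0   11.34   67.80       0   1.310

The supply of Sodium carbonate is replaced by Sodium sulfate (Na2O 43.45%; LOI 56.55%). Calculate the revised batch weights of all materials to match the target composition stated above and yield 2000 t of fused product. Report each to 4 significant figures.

All arithmetic keeps full float precision at every stage. The intermediate values are displayed with 4-significant-digit rounding across the worked steps; exactly one rounding goes into each reported result; derived quantities are recomputed starting from the weights at 2000 t of glass in exact precision (totals, glass mass, the six compositions, yield, LOI) as given in the problem or the answer.
The oxide mass targets at 2000 t fused product:
  BaO: 20.54% × 2000 = 410.8 t
  Al2O3: 2.981% × 2000 = 59.62 t
  Li2O: 0.2672% × 2000 = 5.344 t
  Na2O: 18.81% × 2000 = 376.2 t
  SiO2: 37.30% × 2000 = 746.0 t
  SrO: 20.10% × 2000 = 402.0 t
Verifying the oxide balance applying the batch weights above, at the basis given (oxide sums agree with the targets inside rounding margins):
  BaO: 527.5·0.7787 = 410.8 t (target 410.8 t)
  Al2O3: 119.8·0.1620 + 520.7·0.003000 + 197.7·0.1955 = 59.62 t (target 59.62 t)
  Li2O: 119.8·0.04460 = 5.343 t (target 5.344 t)
  Na2O: 814.2·0.4345 + 197.7·0.1134 = 376.2 t (target 376.2 t)
  SiO2: 119.8·0.7834 + 520.7·0.9951 + 197.7·0.6780 = 746.0 t (target 746.0 t)
  SrO: 570.7·0.7044 = 402.0 t (target 402.0 t)
The glass-mass cross-check: total charge less LOI = 2000 t (oxide target masses add up to 2000 t; the stated basis being 2000 t — deltas are rounding alone).
Batch grand total — Σ batch = 2751 t; LOI loss = Σ batch·LOI = 750.6 t; as yield: glass ÷ batch → 72.71%.

Revised batch per 2000 t fused product:
  Lithium feldspar: 119.8 t
  Strontium carbonate: 570.7 t
  Glass-grade sand: 520.7 t
  Sodium sulfate: 814.2 t
  Witherite: 527.5 t
  Na-feldspar: 197.7 t
Total batch = 2751 t; LOI loss = 750.6 t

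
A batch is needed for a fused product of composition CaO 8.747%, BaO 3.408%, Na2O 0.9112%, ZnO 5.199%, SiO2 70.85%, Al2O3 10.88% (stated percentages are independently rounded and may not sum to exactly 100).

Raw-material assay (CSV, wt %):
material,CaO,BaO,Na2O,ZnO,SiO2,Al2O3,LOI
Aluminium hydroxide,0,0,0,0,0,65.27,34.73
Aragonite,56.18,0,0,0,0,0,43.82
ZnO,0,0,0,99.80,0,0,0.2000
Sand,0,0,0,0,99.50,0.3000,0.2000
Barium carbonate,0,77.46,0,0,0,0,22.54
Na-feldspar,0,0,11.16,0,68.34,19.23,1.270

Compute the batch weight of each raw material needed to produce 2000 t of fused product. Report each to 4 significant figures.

Batch per 2000 t fused product:
  Aluminium hydroxide: 279.2 t
  Aragonite: 311.4 t
  ZnO: 104.2 t
  Sand: 1312 t
  Barium carbonate: 87.99 t
  Na-feldspar: 163.3 t
Total batch = 2258 t; LOI loss = 258.2 t; yield = 88.57%

Each numeric step maintains exact precision through the solve; the intermediate values are displayed rounded to 4 significant digits within the worked lines; every reported value includes exactly one rounding. The derived quantities (six oxide percentages, glass mass, LOI, the yield, totals) are recomputed from the batch weights at 2000 t of glass in full precision, as given in the problem or answer text.
Target masses of each oxide per 2000 t fused product:
  CaO: 8.747% × 2000 = 174.9 t
  BaO: 3.408% × 2000 = 68.16 t
  Na2O: 0.9112% × 2000 = 18.22 t
  ZnO: 5.199% × 2000 = 104.0 t
  SiO2: 70.85% × 2000 = 1417 t
  Al2O3: 10.88% × 2000 = 217.6 t
Checking each oxide sum using the reported weights, versus the basis set out (summed amounts equal target values net of answer rounding effects):
  CaO: 311.4·0.5618 = 174.9 t (target 174.9 t)
  BaO: 87.99·0.7746 = 68.16 t (target 68.16 t)
  Na2O: 163.3·0.1116 = 18.22 t (target 18.22 t)
  ZnO: 104.2·0.9980 = 104.0 t (target 104.0 t)
  SiO2: 1312·0.9950 + 163.3·0.6834 = 1417 t (target 1417 t)
  Al2O3: 279.2·0.6527 + 1312·0.003000 + 163.3·0.1923 = 217.6 t (target 217.6 t)
Mass balance on the glass: total batch − LOI = 2000 t (summing oxide targets gives 2000 t; the stated basis being 2000 t — differing by rounding only).
Summing the batch: Σ batch = 2258 t; ignition loss, Σ(batch × LOI) = 258.2 t; yield, glass over the total, = 88.57%.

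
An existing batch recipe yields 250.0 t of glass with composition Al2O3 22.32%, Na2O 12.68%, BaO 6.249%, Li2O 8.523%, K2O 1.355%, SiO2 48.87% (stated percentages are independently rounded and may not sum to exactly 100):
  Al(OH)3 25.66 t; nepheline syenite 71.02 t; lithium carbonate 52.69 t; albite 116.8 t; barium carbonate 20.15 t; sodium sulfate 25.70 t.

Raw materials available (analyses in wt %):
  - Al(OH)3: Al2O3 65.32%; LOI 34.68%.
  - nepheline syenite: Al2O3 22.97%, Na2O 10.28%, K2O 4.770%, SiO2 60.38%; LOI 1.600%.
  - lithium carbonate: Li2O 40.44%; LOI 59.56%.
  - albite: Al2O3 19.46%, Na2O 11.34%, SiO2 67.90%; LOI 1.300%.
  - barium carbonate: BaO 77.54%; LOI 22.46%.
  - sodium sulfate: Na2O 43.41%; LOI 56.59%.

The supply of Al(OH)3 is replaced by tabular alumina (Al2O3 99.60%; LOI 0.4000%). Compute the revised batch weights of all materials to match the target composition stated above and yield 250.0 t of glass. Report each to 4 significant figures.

Revised batch per 250.0 t glass:
  tabular alumina: 16.83 t
  nepheline syenite: 71.02 t
  lithium carbonate: 52.69 t
  albite: 116.8 t
  barium carbonate: 20.15 t
  sodium sulfate: 25.70 t
Total batch = 303.2 t; LOI loss = 53.17 t

The working math holds full float precision at every stage; the intermediate values are displayed rounded to 4 significant figures across the worked steps; each reported result takes just one rounding; the derived quantities, including ignition loss, the totals, the six compositions, the yield, net glass mass, are recomputed using the weight values on 250.0 t of glass at exact precision as set out in the problem or answer text.
Oxide mass targets, per 250.0 t glass:
  Al2O3: 22.32% × 250.0 = 55.80 t
  Na2O: 12.68% × 250.0 = 31.70 t
  BaO: 6.249% × 250.0 = 15.62 t
  Li2O: 8.523% × 250.0 = 21.31 t
  K2O: 1.355% × 250.0 = 3.388 t
  SiO2: 48.87% × 250.0 = 122.2 t
Per-oxide balance check given the weights on record, per the basis as stated (delivered sums recover each target within answer rounding):
  Al2O3: 16.83·0.9960 + 71.02·0.2297 + 116.8·0.1946 = 55.81 t (target 55.80 t)
  Na2O: 71.02·0.1028 + 116.8·0.1134 + 25.70·0.4341 = 31.70 t (target 31.70 t)
  BaO: 20.15·0.7754 = 15.62 t (target 15.62 t)
  Li2O: 52.69·0.4044 = 21.31 t (target 21.31 t)
  K2O: 71.02·0.04770 = 3.388 t (target 3.388 t)
  SiO2: 71.02·0.6038 + 116.8·0.6790 = 122.2 t (target 122.2 t)
Mass balance on the glass: the batch minus its LOI: 250.0 t (the targets, summed, come to 250.0 t; versus the stated basis of 250.0 t — gaps are rounding artifacts).
Summing the batch: Σ batch = 303.2 t; Σ batch·LOI gives LOI loss = 53.17 t; yield, glass over the total, = 82.46%.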